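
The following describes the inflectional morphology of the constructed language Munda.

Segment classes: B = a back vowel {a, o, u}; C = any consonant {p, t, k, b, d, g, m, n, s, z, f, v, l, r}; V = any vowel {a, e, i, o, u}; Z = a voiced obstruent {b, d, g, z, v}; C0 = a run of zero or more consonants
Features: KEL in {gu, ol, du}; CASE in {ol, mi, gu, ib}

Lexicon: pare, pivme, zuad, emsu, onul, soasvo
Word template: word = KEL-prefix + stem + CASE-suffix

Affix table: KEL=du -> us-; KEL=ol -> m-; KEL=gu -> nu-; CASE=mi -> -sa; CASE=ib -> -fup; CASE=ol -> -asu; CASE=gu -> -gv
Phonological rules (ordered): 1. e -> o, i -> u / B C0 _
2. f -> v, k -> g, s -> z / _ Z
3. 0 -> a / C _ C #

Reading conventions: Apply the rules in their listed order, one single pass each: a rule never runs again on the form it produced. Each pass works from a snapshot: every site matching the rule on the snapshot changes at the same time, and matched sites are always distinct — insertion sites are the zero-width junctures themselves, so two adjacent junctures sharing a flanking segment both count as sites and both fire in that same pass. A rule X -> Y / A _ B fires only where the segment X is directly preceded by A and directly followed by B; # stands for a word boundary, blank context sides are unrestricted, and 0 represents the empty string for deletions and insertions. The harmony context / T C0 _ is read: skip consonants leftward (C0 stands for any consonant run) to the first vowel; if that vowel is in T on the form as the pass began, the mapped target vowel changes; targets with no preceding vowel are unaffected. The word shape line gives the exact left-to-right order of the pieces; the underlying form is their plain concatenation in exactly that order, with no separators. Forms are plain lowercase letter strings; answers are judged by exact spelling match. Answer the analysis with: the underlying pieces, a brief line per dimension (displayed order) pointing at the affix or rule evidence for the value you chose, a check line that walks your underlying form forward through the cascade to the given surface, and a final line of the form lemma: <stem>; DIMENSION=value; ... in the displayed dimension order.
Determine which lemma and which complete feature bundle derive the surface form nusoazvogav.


underlying: nu-soasvo-gv
KEL=gu - signalled by the affix nu-
CASE=gu - signalled by the affix -gv
check: nusoasvogv -> nusoasvogv -> nusoazvogv -> nusoazvogav
lemma: soasvo; KEL=gu; CASE=gu


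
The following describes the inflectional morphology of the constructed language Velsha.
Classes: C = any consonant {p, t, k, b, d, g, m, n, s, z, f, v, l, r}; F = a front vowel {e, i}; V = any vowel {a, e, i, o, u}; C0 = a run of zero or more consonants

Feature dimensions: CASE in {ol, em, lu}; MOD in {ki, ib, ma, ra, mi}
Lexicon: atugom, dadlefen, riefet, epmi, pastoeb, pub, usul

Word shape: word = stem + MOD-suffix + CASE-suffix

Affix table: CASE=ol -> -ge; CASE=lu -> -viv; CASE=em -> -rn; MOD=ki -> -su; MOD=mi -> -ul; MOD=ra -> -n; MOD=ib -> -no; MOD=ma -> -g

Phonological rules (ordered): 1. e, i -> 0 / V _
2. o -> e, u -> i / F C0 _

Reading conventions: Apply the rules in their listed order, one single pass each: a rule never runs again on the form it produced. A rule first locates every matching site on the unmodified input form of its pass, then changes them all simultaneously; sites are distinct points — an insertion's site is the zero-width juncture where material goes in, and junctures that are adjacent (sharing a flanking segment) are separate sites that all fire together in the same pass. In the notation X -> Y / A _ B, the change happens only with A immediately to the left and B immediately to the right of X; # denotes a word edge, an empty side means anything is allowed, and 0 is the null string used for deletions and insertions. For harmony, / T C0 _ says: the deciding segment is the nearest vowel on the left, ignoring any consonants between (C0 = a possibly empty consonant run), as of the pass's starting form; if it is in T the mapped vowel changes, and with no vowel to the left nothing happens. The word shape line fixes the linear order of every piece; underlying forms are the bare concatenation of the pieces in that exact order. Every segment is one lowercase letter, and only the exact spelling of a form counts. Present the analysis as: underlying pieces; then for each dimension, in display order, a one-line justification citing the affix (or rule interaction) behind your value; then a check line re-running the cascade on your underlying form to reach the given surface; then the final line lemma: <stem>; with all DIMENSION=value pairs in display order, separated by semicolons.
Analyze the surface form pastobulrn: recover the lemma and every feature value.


underlying: pastoeb-ul-rn
CASE=em - signalled by the affix -rn
MOD=mi - signalled by the affix -ul
check: pastoebulrn -> pastobulrn -> pastobulrn
lemma: pastoeb; CASE=em; MOD=mi


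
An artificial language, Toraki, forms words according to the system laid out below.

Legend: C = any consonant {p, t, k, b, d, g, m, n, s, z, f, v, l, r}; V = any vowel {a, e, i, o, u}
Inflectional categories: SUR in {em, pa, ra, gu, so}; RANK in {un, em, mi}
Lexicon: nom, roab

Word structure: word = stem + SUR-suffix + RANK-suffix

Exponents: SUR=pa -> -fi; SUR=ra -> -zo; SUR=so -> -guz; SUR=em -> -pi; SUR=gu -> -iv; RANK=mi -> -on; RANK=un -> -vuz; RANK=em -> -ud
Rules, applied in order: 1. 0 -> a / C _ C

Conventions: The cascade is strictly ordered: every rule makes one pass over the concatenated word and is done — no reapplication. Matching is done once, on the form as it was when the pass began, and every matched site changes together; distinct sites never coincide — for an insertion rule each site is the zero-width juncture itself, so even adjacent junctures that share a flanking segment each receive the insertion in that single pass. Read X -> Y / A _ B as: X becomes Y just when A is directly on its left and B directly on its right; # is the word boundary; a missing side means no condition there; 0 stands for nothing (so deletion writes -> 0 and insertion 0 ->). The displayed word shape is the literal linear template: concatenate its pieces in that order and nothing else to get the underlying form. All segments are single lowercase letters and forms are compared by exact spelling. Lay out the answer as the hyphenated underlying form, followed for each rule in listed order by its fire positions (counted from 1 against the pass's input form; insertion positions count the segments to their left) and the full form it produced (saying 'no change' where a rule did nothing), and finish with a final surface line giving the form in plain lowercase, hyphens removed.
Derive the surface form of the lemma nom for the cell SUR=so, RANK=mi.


underlying: nom-guz-on
1. 0 -> a / C _ C: inserts after position(s) 3: nomaguzon
surface: nomaguzon


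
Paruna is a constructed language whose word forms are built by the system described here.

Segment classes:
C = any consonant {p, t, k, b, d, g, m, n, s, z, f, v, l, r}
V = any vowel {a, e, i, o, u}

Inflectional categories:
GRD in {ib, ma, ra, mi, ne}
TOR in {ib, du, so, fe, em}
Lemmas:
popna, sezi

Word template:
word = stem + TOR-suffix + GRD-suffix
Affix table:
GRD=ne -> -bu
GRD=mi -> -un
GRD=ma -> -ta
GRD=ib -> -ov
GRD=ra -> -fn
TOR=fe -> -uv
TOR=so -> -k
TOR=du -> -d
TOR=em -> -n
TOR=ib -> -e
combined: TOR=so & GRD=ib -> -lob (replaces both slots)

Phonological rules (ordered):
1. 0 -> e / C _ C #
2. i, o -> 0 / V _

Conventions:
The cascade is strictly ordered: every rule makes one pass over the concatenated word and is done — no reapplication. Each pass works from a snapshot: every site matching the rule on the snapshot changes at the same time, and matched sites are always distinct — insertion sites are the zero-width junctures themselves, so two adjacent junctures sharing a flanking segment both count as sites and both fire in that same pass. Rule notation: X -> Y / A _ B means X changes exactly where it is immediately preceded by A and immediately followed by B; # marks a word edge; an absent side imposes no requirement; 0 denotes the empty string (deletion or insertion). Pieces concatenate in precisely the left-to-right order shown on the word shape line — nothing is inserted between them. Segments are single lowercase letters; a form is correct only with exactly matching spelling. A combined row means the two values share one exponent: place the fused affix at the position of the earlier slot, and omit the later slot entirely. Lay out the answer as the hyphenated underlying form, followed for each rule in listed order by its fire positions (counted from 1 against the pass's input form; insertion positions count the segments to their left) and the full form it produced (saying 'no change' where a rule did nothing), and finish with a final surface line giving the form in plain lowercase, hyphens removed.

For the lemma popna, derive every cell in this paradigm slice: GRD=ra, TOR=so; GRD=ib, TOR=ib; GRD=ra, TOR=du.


cell GRD=ra, TOR=so:
underlying: popna-k-fn
1. 0 -> e / C _ C #: inserts after position(s) 7: popnakfen
2. i, o -> 0 / V _: no change
surface: popnakfen

cell GRD=ib, TOR=ib:
underlying: popna-e-ov
1. 0 -> e / C _ C #: no change
2. i, o -> 0 / V _: fires at position(s) 7: popnaev
surface: popnaev

cell GRD=ra, TOR=du:
underlying: popna-d-fn
1. 0 -> e / C _ C #: inserts after position(s) 7: popnadfen
2. i, o -> 0 / V _: no change
surface: popnadfen


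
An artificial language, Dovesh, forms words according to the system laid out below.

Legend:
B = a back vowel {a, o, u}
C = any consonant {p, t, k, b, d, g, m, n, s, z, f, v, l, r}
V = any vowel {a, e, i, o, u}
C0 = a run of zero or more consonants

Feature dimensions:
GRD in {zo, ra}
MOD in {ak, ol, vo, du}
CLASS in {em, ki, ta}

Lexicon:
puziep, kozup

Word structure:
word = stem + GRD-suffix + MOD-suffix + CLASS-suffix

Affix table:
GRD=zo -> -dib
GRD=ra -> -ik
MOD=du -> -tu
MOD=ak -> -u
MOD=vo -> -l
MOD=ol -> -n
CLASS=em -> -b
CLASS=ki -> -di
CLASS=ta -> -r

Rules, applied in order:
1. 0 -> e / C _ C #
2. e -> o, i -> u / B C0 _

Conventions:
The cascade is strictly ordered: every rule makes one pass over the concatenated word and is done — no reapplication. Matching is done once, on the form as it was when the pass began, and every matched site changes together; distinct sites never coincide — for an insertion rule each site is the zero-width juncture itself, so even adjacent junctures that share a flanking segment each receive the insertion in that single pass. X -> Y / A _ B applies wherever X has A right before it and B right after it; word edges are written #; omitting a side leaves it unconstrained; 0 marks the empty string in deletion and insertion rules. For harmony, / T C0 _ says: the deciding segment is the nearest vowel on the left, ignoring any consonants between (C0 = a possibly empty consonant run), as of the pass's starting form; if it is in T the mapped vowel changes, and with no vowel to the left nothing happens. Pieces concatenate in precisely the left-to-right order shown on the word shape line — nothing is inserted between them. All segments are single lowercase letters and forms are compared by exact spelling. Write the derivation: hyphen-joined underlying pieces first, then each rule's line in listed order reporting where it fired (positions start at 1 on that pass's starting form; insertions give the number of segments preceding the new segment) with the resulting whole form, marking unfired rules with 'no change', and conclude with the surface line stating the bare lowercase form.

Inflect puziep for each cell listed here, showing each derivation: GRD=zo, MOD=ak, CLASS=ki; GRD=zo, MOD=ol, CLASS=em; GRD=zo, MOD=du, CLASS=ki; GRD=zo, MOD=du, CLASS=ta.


cell GRD=zo, MOD=ak, CLASS=ki:
underlying: puziep-dib-u-di
1. 0 -> e / C _ C #: no change
2. e -> o, i -> u / B C0 _: fires at position(s) 4, 12: puzuepdibudu
surface: puzuepdibudu

cell GRD=zo, MOD=ol, CLASS=em:
underlying: puziep-dib-n-b
1. 0 -> e / C _ C #: inserts after position(s) 10: puziepdibneb
2. e -> o, i -> u / B C0 _: fires at position(s) 4: puzuepdibneb
surface: puzuepdibneb

cell GRD=zo, MOD=du, CLASS=ki:
underlying: puziep-dib-tu-di
1. 0 -> e / C _ C #: no change
2. e -> o, i -> u / B C0 _: fires at position(s) 4, 13: puzuepdibtudu
surface: puzuepdibtudu

cell GRD=zo, MOD=du, CLASS=ta:
underlying: puziep-dib-tu-r
1. 0 -> e / C _ C #: no change
2. e -> o, i -> u / B C0 _: fires at position(s) 4: puzuepdibtur
surface: puzuepdibtur


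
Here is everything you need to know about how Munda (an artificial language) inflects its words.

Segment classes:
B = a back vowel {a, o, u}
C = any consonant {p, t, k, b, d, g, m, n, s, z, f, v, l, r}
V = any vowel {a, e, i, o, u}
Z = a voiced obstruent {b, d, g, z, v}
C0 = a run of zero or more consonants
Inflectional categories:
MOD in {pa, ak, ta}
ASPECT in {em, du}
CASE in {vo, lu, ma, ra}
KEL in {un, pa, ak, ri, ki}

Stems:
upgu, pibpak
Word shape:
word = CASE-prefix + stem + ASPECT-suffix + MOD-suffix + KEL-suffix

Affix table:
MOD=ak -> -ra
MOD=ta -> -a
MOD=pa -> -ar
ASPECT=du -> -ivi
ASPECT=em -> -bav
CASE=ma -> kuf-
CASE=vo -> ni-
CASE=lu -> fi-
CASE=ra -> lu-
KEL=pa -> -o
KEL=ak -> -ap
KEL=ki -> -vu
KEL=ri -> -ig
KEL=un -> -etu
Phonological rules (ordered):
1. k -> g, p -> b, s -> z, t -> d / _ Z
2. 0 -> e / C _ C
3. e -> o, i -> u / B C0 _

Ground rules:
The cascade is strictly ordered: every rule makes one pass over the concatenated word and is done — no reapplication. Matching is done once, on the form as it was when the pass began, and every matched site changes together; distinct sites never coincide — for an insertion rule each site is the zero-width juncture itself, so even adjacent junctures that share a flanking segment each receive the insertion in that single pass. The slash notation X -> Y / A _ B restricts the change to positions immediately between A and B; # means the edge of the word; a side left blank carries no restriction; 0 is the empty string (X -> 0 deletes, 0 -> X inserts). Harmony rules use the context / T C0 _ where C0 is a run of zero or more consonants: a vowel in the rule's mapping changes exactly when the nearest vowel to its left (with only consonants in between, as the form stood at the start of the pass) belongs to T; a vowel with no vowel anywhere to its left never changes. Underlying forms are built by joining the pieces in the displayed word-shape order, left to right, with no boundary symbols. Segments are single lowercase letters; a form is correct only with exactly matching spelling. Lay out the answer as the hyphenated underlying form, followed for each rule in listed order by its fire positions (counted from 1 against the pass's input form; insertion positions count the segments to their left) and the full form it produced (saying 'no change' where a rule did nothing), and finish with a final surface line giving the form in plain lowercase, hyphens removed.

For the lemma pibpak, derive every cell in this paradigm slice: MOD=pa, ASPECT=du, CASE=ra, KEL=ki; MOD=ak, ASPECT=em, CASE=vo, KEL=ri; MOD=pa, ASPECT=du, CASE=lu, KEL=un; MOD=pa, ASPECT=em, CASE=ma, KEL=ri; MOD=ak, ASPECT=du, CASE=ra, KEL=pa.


cell MOD=pa, ASPECT=du, CASE=ra, KEL=ki:
underlying: lu-pibpak-ivi-ar-vu
1. k -> g, p -> b, s -> z, t -> d / _ Z: no change
2. 0 -> e / C _ C: inserts after position(s) 5, 13: lupibepakiviarevu
3. e -> o, i -> u / B C0 _: fires at position(s) 4, 10, 15: lupubepakuviarovu
surface: lupubepakuviarovu

cell MOD=ak, ASPECT=em, CASE=vo, KEL=ri:
underlying: ni-pibpak-bav-ra-ig
1. k -> g, p -> b, s -> z, t -> d / _ Z: fires at position(s) 8: nipibpagbavraig
2. 0 -> e / C _ C: inserts after position(s) 5, 8, 11: nipibepagebaveraig
3. e -> o, i -> u / B C0 _: fires at position(s) 10, 14, 17: nipibepagobavoraug
surface: nipibepagobavoraug

cell MOD=pa, ASPECT=du, CASE=lu, KEL=un:
underlying: fi-pibpak-ivi-ar-etu
1. k -> g, p -> b, s -> z, t -> d / _ Z: no change
2. 0 -> e / C _ C: inserts after position(s) 5: fipibepakiviaretu
3. e -> o, i -> u / B C0 _: fires at position(s) 10, 15: fipibepakuviarotu
surface: fipibepakuviarotu

cell MOD=pa, ASPECT=em, CASE=ma, KEL=ri:
underlying: kuf-pibpak-bav-ar-ig
1. k -> g, p -> b, s -> z, t -> d / _ Z: fires at position(s) 9: kufpibpagbavarig
2. 0 -> e / C _ C: inserts after position(s) 3, 6, 9: kufepibepagebavarig
3. e -> o, i -> u / B C0 _: fires at position(s) 4, 12, 18: kufopibepagobavarug
surface: kufopibepagobavarug

cell MOD=ak, ASPECT=du, CASE=ra, KEL=pa:
underlying: lu-pibpak-ivi-ra-o
1. k -> g, p -> b, s -> z, t -> d / _ Z: no change
2. 0 -> e / C _ C: inserts after position(s) 5: lupibepakivirao
3. e -> o, i -> u / B C0 _: fires at position(s) 4, 10: lupubepakuvirao
surface: lupubepakuvirao


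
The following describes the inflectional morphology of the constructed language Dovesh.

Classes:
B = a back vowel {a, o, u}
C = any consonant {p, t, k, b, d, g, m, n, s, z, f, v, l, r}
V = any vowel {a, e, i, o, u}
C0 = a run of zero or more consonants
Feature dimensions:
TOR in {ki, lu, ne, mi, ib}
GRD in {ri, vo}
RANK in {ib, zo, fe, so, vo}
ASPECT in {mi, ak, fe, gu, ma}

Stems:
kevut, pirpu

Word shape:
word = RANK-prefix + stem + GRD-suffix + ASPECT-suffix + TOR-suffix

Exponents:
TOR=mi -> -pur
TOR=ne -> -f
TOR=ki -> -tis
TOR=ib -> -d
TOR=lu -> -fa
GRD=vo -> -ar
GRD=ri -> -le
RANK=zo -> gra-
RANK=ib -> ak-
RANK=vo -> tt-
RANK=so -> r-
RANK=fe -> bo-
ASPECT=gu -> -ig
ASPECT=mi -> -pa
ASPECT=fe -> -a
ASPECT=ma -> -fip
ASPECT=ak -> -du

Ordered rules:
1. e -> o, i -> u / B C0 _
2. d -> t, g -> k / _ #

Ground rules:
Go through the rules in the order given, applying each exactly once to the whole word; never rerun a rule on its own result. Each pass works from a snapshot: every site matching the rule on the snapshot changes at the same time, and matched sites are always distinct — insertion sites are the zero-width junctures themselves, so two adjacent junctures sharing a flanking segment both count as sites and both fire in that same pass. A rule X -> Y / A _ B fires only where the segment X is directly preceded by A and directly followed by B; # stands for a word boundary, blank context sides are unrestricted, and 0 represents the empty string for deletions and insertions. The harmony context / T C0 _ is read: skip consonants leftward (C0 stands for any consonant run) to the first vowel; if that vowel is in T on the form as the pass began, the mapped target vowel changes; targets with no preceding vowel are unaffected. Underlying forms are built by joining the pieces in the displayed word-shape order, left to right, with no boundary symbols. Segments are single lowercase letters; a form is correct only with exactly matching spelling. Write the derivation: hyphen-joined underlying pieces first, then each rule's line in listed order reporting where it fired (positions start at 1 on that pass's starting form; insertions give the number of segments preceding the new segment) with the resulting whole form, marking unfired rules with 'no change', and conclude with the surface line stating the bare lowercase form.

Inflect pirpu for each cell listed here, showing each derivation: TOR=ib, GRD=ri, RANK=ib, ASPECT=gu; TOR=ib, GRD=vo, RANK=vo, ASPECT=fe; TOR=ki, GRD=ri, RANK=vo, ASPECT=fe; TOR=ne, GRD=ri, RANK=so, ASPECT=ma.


cell TOR=ib, GRD=ri, RANK=ib, ASPECT=gu:
underlying: ak-pirpu-le-ig-d
1. e -> o, i -> u / B C0 _: fires at position(s) 4, 9: akpurpuloigd
2. d -> t, g -> k / _ #: fires at position(s) 12: akpurpuloigt
surface: akpurpuloigt

cell TOR=ib, GRD=vo, RANK=vo, ASPECT=fe:
underlying: tt-pirpu-ar-a-d
1. e -> o, i -> u / B C0 _: no change
2. d -> t, g -> k / _ #: fires at position(s) 11: ttpirpuarat
surface: ttpirpuarat

cell TOR=ki, GRD=ri, RANK=vo, ASPECT=fe:
underlying: tt-pirpu-le-a-tis
1. e -> o, i -> u / B C0 _: fires at position(s) 9, 12: ttpirpuloatus
2. d -> t, g -> k / _ #: no change
surface: ttpirpuloatus

cell TOR=ne, GRD=ri, RANK=so, ASPECT=ma:
underlying: r-pirpu-le-fip-f
1. e -> o, i -> u / B C0 _: fires at position(s) 8: rpirpulofipf
2. d -> t, g -> k / _ #: no change
surface: rpirpulofipf


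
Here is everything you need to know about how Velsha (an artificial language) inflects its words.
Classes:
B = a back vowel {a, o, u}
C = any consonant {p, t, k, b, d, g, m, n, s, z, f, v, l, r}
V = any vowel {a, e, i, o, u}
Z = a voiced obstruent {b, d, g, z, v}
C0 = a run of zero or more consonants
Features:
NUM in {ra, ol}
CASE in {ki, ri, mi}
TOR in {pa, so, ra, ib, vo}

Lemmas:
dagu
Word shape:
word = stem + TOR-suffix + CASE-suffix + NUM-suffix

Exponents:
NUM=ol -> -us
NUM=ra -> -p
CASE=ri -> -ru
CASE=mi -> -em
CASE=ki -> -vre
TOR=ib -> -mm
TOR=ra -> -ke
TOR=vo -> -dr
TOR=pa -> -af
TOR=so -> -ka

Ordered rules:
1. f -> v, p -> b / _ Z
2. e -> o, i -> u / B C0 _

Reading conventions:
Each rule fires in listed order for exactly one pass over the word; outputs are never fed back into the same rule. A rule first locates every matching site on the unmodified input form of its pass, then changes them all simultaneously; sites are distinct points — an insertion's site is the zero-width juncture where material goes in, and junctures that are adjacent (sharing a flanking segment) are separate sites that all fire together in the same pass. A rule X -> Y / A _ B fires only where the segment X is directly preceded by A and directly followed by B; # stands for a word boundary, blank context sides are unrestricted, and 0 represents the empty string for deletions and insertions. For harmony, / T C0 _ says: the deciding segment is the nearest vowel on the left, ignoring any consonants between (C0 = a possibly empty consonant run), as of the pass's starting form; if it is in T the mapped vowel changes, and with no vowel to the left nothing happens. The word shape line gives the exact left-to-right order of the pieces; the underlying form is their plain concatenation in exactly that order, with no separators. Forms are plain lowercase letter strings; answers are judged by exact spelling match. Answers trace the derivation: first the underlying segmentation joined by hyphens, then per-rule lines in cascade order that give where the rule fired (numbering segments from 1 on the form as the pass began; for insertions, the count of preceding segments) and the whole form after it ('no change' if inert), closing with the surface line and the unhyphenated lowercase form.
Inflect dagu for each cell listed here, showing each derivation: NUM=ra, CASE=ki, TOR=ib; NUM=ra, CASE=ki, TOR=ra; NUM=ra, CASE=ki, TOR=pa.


cell NUM=ra, CASE=ki, TOR=ib:
underlying: dagu-mm-vre-p
1. f -> v, p -> b / _ Z: no change
2. e -> o, i -> u / B C0 _: fires at position(s) 9: dagummvrop
surface: dagummvrop

cell NUM=ra, CASE=ki, TOR=ra:
underlying: dagu-ke-vre-p
1. f -> v, p -> b / _ Z: no change
2. e -> o, i -> u / B C0 _: fires at position(s) 6: dagukovrep
surface: dagukovrep

cell NUM=ra, CASE=ki, TOR=pa:
underlying: dagu-af-vre-p
1. f -> v, p -> b / _ Z: fires at position(s) 6: daguavvrep
2. e -> o, i -> u / B C0 _: fires at position(s) 9: daguavvrop
surface: daguavvrop


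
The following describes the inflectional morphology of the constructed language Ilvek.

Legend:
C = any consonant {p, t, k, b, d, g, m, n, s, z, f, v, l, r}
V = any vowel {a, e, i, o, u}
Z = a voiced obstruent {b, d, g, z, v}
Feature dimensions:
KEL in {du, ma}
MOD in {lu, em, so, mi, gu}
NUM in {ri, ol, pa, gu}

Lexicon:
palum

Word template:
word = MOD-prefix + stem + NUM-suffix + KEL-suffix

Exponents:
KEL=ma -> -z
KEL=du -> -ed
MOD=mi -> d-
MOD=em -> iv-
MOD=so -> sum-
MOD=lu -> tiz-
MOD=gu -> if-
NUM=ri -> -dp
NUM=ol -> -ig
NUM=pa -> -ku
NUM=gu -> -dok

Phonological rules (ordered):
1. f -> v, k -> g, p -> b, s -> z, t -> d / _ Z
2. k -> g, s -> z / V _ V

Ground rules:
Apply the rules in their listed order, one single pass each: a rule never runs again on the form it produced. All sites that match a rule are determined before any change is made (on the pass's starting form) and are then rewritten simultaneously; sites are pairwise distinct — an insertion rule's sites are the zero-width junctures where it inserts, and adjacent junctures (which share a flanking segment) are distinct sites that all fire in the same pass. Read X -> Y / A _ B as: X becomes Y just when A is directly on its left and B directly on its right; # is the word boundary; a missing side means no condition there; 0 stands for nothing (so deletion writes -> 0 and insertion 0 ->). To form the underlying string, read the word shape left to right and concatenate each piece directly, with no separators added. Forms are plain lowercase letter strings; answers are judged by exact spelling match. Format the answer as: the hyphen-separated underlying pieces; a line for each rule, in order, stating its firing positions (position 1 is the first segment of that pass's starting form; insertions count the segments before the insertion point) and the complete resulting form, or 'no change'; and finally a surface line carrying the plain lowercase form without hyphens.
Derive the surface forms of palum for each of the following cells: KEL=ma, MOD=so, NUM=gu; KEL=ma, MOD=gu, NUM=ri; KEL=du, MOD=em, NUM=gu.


cell KEL=ma, MOD=so, NUM=gu:
underlying: sum-palum-dok-z
1. f -> v, k -> g, p -> b, s -> z, t -> d / _ Z: fires at position(s) 11: sumpalumdogz
2. k -> g, s -> z / V _ V: no change
surface: sumpalumdogz

cell KEL=ma, MOD=gu, NUM=ri:
underlying: if-palum-dp-z
1. f -> v, k -> g, p -> b, s -> z, t -> d / _ Z: fires at position(s) 9: ifpalumdbz
2. k -> g, s -> z / V _ V: no change
surface: ifpalumdbz

cell KEL=du, MOD=em, NUM=gu:
underlying: iv-palum-dok-ed
1. f -> v, k -> g, p -> b, s -> z, t -> d / _ Z: no change
2. k -> g, s -> z / V _ V: fires at position(s) 10: ivpalumdoged
surface: ivpalumdoged


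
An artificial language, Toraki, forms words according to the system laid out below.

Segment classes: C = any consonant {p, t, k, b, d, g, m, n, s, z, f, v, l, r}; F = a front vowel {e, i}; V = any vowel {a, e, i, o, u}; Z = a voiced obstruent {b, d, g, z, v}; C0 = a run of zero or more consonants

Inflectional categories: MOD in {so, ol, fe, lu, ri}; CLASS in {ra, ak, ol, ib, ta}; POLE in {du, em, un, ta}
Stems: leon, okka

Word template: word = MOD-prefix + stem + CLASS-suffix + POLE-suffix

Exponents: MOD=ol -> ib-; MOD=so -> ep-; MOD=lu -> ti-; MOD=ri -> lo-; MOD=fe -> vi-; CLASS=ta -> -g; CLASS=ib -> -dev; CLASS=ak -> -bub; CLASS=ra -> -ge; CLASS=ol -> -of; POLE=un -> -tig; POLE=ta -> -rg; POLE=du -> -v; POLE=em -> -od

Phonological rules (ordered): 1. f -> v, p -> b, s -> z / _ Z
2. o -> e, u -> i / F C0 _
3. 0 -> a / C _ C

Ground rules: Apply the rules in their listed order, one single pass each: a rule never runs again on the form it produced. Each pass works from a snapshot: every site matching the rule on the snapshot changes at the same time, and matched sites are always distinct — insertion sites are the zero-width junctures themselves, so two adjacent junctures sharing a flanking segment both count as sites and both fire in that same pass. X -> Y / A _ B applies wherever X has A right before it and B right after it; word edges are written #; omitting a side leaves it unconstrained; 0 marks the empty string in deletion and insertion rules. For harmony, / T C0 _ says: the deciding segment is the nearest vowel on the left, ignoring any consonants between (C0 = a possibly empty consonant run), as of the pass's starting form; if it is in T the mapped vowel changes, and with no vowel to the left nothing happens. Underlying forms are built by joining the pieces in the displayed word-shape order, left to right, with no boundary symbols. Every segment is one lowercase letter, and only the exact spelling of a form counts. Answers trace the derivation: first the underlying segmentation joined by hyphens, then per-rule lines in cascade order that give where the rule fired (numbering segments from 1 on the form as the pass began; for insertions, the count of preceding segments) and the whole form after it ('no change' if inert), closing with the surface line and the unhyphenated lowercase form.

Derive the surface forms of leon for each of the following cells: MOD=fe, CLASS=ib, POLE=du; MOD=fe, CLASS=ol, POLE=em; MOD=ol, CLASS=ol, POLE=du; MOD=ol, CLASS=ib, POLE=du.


cell MOD=fe, CLASS=ib, POLE=du:
underlying: vi-leon-dev-v
1. f -> v, p -> b, s -> z / _ Z: no change
2. o -> e, u -> i / F C0 _: fires at position(s) 5: vileendevv
3. 0 -> a / C _ C: inserts after position(s) 6, 9: vileenadevav
surface: vileenadevav

cell MOD=fe, CLASS=ol, POLE=em:
underlying: vi-leon-of-od
1. f -> v, p -> b, s -> z / _ Z: no change
2. o -> e, u -> i / F C0 _: fires at position(s) 5: vileenofod
3. 0 -> a / C _ C: no change
surface: vileenofod

cell MOD=ol, CLASS=ol, POLE=du:
underlying: ib-leon-of-v
1. f -> v, p -> b, s -> z / _ Z: fires at position(s) 8: ibleonovv
2. o -> e, u -> i / F C0 _: fires at position(s) 5: ibleenovv
3. 0 -> a / C _ C: inserts after position(s) 2, 8: ibaleenovav
surface: ibaleenovav

cell MOD=ol, CLASS=ib, POLE=du:
underlying: ib-leon-dev-v
1. f -> v, p -> b, s -> z / _ Z: no change
2. o -> e, u -> i / F C0 _: fires at position(s) 5: ibleendevv
3. 0 -> a / C _ C: inserts after position(s) 2, 6, 9: ibaleenadevav
surface: ibaleenadevav


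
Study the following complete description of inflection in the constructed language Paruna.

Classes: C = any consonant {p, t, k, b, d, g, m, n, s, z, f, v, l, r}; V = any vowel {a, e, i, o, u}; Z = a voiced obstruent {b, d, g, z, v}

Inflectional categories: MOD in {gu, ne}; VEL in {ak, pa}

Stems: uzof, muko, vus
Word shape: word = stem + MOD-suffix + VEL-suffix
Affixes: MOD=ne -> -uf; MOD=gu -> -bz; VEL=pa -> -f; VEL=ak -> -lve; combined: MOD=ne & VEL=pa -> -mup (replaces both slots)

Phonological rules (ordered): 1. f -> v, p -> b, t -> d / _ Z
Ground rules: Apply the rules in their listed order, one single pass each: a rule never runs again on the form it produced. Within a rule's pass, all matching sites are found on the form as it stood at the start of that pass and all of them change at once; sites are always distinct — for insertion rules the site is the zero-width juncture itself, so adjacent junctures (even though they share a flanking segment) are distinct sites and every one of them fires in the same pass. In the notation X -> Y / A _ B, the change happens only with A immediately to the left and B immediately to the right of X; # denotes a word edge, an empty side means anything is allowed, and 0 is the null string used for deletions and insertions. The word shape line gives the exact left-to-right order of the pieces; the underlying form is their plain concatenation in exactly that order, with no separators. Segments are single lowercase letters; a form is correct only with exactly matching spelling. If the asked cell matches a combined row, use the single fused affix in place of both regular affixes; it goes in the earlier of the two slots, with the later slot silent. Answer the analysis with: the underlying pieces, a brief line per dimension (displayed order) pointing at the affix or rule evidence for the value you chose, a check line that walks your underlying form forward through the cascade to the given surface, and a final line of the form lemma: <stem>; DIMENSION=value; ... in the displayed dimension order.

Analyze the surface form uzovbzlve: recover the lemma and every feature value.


underlying: uzof-bz-lve
MOD=gu - signalled by the affix -bz
VEL=ak - signalled by the affix -lve
check: uzofbzlve -> uzovbzlve
lemma: uzof; MOD=gu; VEL=ak


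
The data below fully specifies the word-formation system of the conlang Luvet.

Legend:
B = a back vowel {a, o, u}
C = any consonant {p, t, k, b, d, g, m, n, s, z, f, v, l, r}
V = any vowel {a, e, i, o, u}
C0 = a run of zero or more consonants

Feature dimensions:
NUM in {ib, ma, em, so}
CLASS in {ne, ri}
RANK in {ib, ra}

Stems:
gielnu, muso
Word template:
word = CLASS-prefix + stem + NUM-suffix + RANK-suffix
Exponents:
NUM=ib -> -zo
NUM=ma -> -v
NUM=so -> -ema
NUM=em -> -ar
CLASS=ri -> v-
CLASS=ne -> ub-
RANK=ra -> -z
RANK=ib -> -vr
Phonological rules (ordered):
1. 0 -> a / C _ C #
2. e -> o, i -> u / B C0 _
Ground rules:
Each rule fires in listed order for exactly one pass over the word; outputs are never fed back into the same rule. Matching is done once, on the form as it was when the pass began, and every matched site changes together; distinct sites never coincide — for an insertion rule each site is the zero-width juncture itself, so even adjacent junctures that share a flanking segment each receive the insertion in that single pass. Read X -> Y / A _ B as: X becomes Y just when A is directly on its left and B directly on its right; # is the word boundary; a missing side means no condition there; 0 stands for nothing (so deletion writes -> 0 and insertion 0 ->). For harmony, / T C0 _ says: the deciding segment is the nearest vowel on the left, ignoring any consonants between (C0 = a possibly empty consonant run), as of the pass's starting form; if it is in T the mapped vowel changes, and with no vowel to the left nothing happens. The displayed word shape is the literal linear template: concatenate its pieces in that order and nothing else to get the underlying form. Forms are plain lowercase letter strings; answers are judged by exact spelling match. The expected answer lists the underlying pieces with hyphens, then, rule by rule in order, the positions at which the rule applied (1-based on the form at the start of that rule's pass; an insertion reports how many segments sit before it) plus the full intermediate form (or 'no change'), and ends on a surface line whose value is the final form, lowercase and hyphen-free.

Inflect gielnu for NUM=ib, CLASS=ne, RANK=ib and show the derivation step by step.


underlying: ub-gielnu-zo-vr
1. 0 -> a / C _ C #: inserts after position(s) 11: ubgielnuzovar
2. e -> o, i -> u / B C0 _: fires at position(s) 4: ubguelnuzovar
surface: ubguelnuzovar


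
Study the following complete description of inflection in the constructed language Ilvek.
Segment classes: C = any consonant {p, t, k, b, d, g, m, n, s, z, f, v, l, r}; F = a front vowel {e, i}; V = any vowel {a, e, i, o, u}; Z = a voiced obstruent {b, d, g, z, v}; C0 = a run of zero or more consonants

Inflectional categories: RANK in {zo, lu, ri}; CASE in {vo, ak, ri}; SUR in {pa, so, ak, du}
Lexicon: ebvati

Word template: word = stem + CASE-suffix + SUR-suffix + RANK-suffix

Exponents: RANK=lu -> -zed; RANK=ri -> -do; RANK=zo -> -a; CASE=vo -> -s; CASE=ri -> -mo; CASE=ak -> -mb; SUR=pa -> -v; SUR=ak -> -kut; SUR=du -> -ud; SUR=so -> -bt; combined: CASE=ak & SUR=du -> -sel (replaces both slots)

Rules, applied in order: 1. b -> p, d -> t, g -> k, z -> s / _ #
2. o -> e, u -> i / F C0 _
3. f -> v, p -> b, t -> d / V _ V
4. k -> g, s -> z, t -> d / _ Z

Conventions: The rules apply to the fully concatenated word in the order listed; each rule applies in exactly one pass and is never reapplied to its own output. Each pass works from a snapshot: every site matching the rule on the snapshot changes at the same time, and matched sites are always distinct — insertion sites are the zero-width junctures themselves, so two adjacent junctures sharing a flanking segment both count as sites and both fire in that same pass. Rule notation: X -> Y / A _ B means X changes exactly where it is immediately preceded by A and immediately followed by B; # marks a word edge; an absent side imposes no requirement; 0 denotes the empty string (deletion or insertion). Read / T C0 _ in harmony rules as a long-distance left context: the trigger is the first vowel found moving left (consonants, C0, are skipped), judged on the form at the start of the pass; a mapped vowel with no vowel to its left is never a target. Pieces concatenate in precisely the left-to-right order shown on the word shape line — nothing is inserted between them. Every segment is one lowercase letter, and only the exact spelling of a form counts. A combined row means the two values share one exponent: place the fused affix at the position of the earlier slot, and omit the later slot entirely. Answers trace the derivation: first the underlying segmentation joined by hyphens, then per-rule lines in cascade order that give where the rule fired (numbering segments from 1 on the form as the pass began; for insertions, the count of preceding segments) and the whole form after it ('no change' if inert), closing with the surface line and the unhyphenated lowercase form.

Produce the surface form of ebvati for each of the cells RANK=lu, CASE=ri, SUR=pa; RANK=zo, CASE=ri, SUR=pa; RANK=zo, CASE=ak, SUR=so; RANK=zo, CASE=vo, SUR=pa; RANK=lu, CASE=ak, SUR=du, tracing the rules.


cell RANK=lu, CASE=ri, SUR=pa:
underlying: ebvati-mo-v-zed
1. b -> p, d -> t, g -> k, z -> s / _ #: fires at position(s) 12: ebvatimovzet
2. o -> e, u -> i / F C0 _: fires at position(s) 8: ebvatimevzet
3. f -> v, p -> b, t -> d / V _ V: fires at position(s) 5: ebvadimevzet
4. k -> g, s -> z, t -> d / _ Z: no change
surface: ebvadimevzet

cell RANK=zo, CASE=ri, SUR=pa:
underlying: ebvati-mo-v-a
1. b -> p, d -> t, g -> k, z -> s / _ #: no change
2. o -> e, u -> i / F C0 _: fires at position(s) 8: ebvatimeva
3. f -> v, p -> b, t -> d / V _ V: fires at position(s) 5: ebvadimeva
4. k -> g, s -> z, t -> d / _ Z: no change
surface: ebvadimeva

cell RANK=zo, CASE=ak, SUR=so:
underlying: ebvati-mb-bt-a
1. b -> p, d -> t, g -> k, z -> s / _ #: no change
2. o -> e, u -> i / F C0 _: no change
3. f -> v, p -> b, t -> d / V _ V: fires at position(s) 5: ebvadimbbta
4. k -> g, s -> z, t -> d / _ Z: no change
surface: ebvadimbbta

cell RANK=zo, CASE=vo, SUR=pa:
underlying: ebvati-s-v-a
1. b -> p, d -> t, g -> k, z -> s / _ #: no change
2. o -> e, u -> i / F C0 _: no change
3. f -> v, p -> b, t -> d / V _ V: fires at position(s) 5: ebvadisva
4. k -> g, s -> z, t -> d / _ Z: fires at position(s) 7: ebvadizva
surface: ebvadizva

cell RANK=lu, CASE=ak, SUR=du:
underlying: ebvati-sel-zed
1. b -> p, d -> t, g -> k, z -> s / _ #: fires at position(s) 12: ebvatiselzet
2. o -> e, u -> i / F C0 _: no change
3. f -> v, p -> b, t -> d / V _ V: fires at position(s) 5: ebvadiselzet
4. k -> g, s -> z, t -> d / _ Z: no change
surface: ebvadiselzet


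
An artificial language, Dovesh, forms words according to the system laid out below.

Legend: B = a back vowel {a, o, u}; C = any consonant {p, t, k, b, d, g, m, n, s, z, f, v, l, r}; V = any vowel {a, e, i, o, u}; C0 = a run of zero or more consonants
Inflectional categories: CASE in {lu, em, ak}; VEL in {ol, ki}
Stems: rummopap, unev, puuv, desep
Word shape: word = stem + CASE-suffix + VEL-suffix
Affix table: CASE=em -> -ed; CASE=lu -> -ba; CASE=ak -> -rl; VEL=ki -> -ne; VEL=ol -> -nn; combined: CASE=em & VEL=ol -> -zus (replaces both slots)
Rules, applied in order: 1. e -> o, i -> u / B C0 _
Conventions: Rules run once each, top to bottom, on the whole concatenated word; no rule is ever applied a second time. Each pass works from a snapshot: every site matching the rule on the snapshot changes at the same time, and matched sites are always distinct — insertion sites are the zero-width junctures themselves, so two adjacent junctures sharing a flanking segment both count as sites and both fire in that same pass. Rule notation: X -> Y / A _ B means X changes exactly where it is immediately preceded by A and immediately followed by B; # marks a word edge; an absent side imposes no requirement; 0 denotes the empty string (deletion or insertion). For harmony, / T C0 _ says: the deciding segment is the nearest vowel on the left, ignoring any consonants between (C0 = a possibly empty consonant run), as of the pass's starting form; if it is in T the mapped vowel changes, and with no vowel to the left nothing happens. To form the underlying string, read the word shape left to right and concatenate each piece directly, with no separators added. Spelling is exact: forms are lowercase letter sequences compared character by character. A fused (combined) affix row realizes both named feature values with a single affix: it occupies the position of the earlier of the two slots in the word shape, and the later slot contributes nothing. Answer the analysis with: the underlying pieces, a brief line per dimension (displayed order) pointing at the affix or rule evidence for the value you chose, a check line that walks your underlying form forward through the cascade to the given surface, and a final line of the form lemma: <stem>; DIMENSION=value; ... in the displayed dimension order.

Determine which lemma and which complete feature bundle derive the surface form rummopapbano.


underlying: rummopap-ba-ne
CASE=lu - signalled by the affix -ba
VEL=ki - signalled by the affix -ne
check: rummopapbane -> rummopapbano
lemma: rummopap; CASE=lu; VEL=ki
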